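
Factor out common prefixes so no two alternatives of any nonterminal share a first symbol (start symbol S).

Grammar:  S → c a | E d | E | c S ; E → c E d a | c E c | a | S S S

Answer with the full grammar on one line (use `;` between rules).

S has alternatives sharing prefix 'c': factor to S → c S' with S' → a | S.
S has alternatives sharing prefix 'E': factor to S → E S'' with S'' → d | ε.
E has alternatives sharing prefix 'c E': factor to E → c E E' with E' → d a | c.

S → c S' | E S''; E → a | S S S | c E E'; S' → a | S; S'' → d | epsilon; E' → d a | c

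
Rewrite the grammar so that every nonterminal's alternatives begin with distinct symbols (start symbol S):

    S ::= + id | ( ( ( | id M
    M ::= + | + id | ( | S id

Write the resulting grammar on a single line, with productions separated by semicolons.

M has alternatives sharing prefix '+': factor to M → + M' with M' → ε | id.

S ::= + id | ( ( ( | id M; M ::= ( | S id | + M'; M' ::= eps | id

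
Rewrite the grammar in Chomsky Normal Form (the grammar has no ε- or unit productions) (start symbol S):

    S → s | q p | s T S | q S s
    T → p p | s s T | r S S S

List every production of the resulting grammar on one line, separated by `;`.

S → s | X1 X2 | X3 Y1 | X1 Y2; T → X2 X2 | X3 Y3 | X4 Y4; X1 → q; X2 → p; X3 → s; X4 → r; Y1 → T S; Y2 → S X3; Y3 → X3 T; Y4 → S Y5; Y5 → S S

Introduce a nonterminal for each terminal appearing in a rule of length ≥ 2: X1 → q, X2 → p, X3 → s, X4 → r.
Binarize each right-hand side of length ≥ 3 by chaining fresh nonterminals (Y1, Y2, …): affected rules were S → X3 T S; S → X1 S X3; T → X3 X3 T; T → X4 S S S.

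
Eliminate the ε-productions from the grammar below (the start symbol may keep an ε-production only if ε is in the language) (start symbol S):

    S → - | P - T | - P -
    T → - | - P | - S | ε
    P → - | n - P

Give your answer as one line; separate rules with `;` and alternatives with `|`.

Nullable set = {T}.
ε ∉ L(G), so no ε-production is kept.
For each production, add variants omitting each subset of nullable occurrences: S → P - T gives P - T | P -.

S → - | P - T | P - | - P -; T → - | - P | - S; P → - | n - P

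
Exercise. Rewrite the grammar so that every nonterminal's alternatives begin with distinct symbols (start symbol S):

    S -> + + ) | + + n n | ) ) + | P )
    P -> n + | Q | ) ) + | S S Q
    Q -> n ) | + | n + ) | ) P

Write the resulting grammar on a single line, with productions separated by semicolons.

S -> ) ) + | P ) | + + S'; P -> n + | Q | ) ) + | S S Q; Q -> + | ) P | n Q'; S' -> ) | n n; Q' -> ) | + )

S has alternatives sharing prefix '+ +': factor to S → + + S' with S' → ) | n n.
Q has alternatives sharing prefix 'n': factor to Q → n Q' with Q' → ) | + ).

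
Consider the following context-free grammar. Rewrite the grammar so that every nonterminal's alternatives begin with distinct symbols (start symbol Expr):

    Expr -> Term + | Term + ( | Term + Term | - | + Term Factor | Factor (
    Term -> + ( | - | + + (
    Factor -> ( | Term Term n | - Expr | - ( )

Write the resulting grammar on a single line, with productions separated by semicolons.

Expr has alternatives sharing prefix 'Term +': factor to Expr → Term + Expr1 with Expr1 → ε | ( | Term.
Term has alternatives sharing prefix '+': factor to Term → + Term1 with Term1 → ( | + (.
Factor has alternatives sharing prefix '-': factor to Factor → - Factor1 with Factor1 → Expr | ( ).

Expr -> - | + Term Factor | Factor ( | Term + Expr1; Term -> - | + Term1; Factor -> ( | Term Term n | - Factor1; Expr1 -> eps | ( | Term; Term1 -> ( | + (; Factor1 -> Expr | ( )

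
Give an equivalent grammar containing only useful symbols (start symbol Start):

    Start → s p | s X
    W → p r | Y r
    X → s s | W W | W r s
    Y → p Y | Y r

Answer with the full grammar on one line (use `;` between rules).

Start → s p | s X; W → p r; X → s s | W W | W r s

Generating nonterminals: {Start, W, X}.
Reachable from Start after that: {Start, W, X}.
Removed useless symbols: {Y} and every production mentioning them.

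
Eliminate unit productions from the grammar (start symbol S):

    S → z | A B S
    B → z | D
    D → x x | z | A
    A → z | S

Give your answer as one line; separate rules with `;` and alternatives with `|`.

Unit pairs: A ⇒* {S}; B ⇒* {A, D, S}; D ⇒* {A, S}.
Replace each nonterminal's rules with the union of the non-unit rules of every nonterminal it unit-derives.

S → z | A B S; B → z | A B S | x x; D → z | A B S | x x; A → z | A B S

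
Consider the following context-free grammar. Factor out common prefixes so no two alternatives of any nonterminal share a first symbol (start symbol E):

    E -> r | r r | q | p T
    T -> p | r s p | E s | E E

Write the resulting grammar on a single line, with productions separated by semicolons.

E has alternatives sharing prefix 'r': factor to E → r E' with E' → ε | r.
T has alternatives sharing prefix 'E': factor to T → E T' with T' → s | E.

E -> q | p T | r E'; T -> p | r s p | E T'; E' -> ε | r; T' -> s | E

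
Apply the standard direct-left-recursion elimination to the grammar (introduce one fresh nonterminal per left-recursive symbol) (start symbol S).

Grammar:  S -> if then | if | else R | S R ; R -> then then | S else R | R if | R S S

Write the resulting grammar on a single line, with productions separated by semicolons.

S, R are directly left-recursive.
For S: α = {R}, β = {if then, if, else R}. Rewrite as S → β S' and S' → α S' | ε.
For R: α = {if, S S}, β = {then then, S else R}. Rewrite as R → β R' and R' → α R' | ε.

S -> if then S' | if S' | else R S'; R -> then then R' | S else R R'; S' -> R S' | eps; R' -> if R' | S S R' | eps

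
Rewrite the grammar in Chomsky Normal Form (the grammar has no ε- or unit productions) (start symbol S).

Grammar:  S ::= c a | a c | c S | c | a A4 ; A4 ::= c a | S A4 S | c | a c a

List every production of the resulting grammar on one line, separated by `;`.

S ::= X1 X2 | X2 X1 | X1 S | c | X2 A4; A4 ::= X1 X2 | S Y1 | c | X2 Y2; X1 ::= c; X2 ::= a; Y1 ::= A4 S; Y2 ::= X1 X2

Introduce a nonterminal for each terminal appearing in a rule of length ≥ 2: X1 → c, X2 → a.
Binarize each right-hand side of length ≥ 3 by chaining fresh nonterminals (Y1, Y2, …): affected rules were A4 → S A4 S; A4 → X2 X1 X2.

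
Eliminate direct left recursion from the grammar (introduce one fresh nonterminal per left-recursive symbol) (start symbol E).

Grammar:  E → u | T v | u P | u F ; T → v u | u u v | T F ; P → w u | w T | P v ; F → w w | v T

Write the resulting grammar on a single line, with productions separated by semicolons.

E → u | T v | u P | u F; T → v u T' | u u v T'; P → w u P' | w T P'; F → w w | v T; T' → F T' | ε; P' → v P' | ε

Left recursion appears on T, P.
For T: α = {F}, β = {v u, u u v}. Rewrite as T → β T' and T' → α T' | ε.
For P: α = {v}, β = {w u, w T}. Rewrite as P → β P' and P' → α P' | ε.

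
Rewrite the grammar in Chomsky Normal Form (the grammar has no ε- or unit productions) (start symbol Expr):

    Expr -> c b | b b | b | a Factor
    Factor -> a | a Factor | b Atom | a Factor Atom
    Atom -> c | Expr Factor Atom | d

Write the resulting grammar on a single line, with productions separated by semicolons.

Expr -> X1 X2 | X2 X2 | b | X3 Factor; Factor -> a | X3 Factor | X2 Atom | X3 Y1; Atom -> c | Expr Y2 | d; X1 -> c; X2 -> b; X3 -> a; Y1 -> Factor Atom; Y2 -> Factor Atom

Introduce a nonterminal for each terminal appearing in a rule of length ≥ 2: X1 → c, X2 → b, X3 → a.
Binarize each right-hand side of length ≥ 3 by chaining fresh nonterminals (Y1, Y2, …): affected rules were Factor → X3 Factor Atom; Atom → Expr Factor Atom.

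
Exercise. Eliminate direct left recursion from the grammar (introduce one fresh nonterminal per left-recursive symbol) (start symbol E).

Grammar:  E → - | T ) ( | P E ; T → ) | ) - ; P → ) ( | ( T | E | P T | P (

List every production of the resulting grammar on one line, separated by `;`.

E → - | T ) ( | P E; T → ) | ) -; P → ) ( P' | ( T P' | E P'; P' → T P' | ( P' | ε

P is directly left-recursive.
For P: α = {T, (}, β = {) (, ( T, E}. Rewrite as P → β P' and P' → α P' | ε.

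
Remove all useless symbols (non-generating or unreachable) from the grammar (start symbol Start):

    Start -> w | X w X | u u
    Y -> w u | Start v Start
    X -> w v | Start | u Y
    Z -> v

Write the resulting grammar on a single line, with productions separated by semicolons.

Generating nonterminals: {Start, X, Y, Z}.
Reachable from Start after that: {Start, X, Y}.
Removed useless symbols: {Z} and every production mentioning them.

Start -> w | X w X | u u; Y -> w u | Start v Start; X -> w v | Start | u Y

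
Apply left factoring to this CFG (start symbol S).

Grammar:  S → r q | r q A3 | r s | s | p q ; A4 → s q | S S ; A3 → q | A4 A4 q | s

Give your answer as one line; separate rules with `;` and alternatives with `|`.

S → s | p q | r S'; A4 → s q | S S; A3 → q | A4 A4 q | s; S' → s | q S''; S'' → ε | A3

S has alternatives sharing prefix 'r': factor to S → r S' with S' → q | q A3 | s.
S' has alternatives sharing prefix 'q': factor to S' → q S'' with S'' → ε | A3.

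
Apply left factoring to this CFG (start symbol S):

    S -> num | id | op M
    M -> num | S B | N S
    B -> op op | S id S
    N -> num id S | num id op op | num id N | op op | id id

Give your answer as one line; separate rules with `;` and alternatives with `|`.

N has alternatives sharing prefix 'num id': factor to N → num id N' with N' → S | op op | N.

S -> num | id | op M; M -> num | S B | N S; B -> op op | S id S; N -> op op | id id | num id N'; N' -> S | op op | N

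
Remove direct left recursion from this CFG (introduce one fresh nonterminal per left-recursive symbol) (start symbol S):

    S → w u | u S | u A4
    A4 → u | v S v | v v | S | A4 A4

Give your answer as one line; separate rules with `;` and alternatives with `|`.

Left recursion appears on A4.
For A4: α = {A4}, β = {u, v S v, v v, S}. Rewrite as A4 → β A4' and A4' → α A4' | ε.

S → w u | u S | u A4; A4 → u A4' | v S v A4' | v v A4' | S A4'; A4' → A4 A4' | ε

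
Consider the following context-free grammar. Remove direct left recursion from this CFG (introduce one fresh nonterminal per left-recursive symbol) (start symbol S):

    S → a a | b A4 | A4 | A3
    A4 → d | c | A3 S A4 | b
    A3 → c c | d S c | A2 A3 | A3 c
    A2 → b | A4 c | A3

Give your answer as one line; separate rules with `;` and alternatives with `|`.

Left recursion appears on A3.
For A3: α = {c}, β = {c c, d S c, A2 A3}. Rewrite as A3 → β A3' and A3' → α A3' | ε.

S → a a | b A4 | A4 | A3; A4 → d | c | A3 S A4 | b; A3 → c c A3' | d S c A3' | A2 A3 A3'; A2 → b | A4 c | A3; A3' → c A3' | ε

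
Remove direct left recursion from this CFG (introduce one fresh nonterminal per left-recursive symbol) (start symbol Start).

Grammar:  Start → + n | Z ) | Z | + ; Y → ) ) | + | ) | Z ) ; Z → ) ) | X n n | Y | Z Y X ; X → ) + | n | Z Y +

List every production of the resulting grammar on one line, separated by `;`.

Start → + n | Z ) | Z | +; Y → ) ) | + | ) | Z ); Z → ) ) Z1 | X n n Z1 | Y Z1; X → ) + | n | Z Y +; Z1 → Y X Z1 | ε

Left recursion appears on Z.
For Z: α = {Y X}, β = {) ), X n n, Y}. Rewrite as Z → β Z1 and Z1 → α Z1 | ε.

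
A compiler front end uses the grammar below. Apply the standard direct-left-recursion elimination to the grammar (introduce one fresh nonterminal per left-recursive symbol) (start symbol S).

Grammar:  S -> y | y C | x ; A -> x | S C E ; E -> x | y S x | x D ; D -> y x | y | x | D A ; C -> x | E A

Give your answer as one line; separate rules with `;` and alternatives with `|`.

D is directly left-recursive.
For D: α = {A}, β = {y x, y, x}. Rewrite as D → β D' and D' → α D' | ε.

S -> y | y C | x; A -> x | S C E; E -> x | y S x | x D; D -> y x D' | y D' | x D'; C -> x | E A; D' -> A D' | epsilon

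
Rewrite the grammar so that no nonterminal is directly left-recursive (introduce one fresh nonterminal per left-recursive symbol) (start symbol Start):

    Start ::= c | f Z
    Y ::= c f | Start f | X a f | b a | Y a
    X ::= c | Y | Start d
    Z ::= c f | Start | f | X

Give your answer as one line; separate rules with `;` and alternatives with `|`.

Start ::= c | f Z; Y ::= c f Y1 | Start f Y1 | X a f Y1 | b a Y1; X ::= c | Y | Start d; Z ::= c f | Start | f | X; Y1 ::= a Y1 | ε

Y is directly left-recursive.
For Y: α = {a}, β = {c f, Start f, X a f, b a}. Rewrite as Y → β Y1 and Y1 → α Y1 | ε.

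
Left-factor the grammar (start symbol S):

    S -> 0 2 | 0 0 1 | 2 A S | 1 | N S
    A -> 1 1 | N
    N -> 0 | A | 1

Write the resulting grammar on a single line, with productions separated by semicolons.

S has alternatives sharing prefix '0': factor to S → 0 S' with S' → 2 | 0 1.

S -> 2 A S | 1 | N S | 0 S'; A -> 1 1 | N; N -> 0 | A | 1; S' -> 2 | 0 1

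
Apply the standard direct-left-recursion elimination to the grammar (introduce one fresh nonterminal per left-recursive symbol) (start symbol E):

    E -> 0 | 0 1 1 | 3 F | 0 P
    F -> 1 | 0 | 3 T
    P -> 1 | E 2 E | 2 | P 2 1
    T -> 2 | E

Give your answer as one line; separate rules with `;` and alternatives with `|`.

E -> 0 | 0 1 1 | 3 F | 0 P; F -> 1 | 0 | 3 T; P -> 1 P' | E 2 E P' | 2 P'; T -> 2 | E; P' -> 2 1 P' | epsilon

Directly left-recursive nonterminal: P.
For P: α = {2 1}, β = {1, E 2 E, 2}. Rewrite as P → β P' and P' → α P' | ε.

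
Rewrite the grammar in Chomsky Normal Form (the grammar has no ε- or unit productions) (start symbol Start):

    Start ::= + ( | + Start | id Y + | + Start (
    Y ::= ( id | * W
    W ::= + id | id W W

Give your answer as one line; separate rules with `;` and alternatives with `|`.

Start ::= X1 X2 | X1 Start | X3 Y1 | X1 Y2; Y ::= X2 X3 | X4 W; W ::= X1 X3 | X3 Y3; X1 ::= +; X2 ::= (; X3 ::= id; X4 ::= *; Y1 ::= Y X1; Y2 ::= Start X2; Y3 ::= W W

Introduce a nonterminal for each terminal appearing in a rule of length ≥ 2: X1 → +, X2 → (, X3 → id, X4 → *.
Binarize each right-hand side of length ≥ 3 by chaining fresh nonterminals (Y1, Y2, …): affected rules were Start → X3 Y X1; Start → X1 Start X2; W → X3 W W.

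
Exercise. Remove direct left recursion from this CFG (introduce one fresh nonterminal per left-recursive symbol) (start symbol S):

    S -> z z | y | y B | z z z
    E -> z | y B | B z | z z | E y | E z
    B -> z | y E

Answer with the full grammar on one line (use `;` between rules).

S -> z z | y | y B | z z z; E -> z E' | y B E' | B z E' | z z E'; B -> z | y E; E' -> y E' | z E' | ε

Directly left-recursive nonterminal: E.
For E: α = {y, z}, β = {z, y B, B z, z z}. Rewrite as E → β E' and E' → α E' | ε.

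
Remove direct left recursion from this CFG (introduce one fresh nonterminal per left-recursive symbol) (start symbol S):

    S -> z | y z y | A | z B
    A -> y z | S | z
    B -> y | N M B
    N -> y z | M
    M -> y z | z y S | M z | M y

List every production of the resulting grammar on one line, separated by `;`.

Directly left-recursive nonterminal: M.
For M: α = {z, y}, β = {y z, z y S}. Rewrite as M → β M' and M' → α M' | ε.

S -> z | y z y | A | z B; A -> y z | S | z; B -> y | N M B; N -> y z | M; M -> y z M' | z y S M'; M' -> z M' | y M' | ε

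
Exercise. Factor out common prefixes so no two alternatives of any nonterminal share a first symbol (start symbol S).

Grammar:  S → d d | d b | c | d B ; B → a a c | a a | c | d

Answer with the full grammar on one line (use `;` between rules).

S → c | d S'; B → c | d | a a B'; S' → d | b | B; B' → c | ε

S has alternatives sharing prefix 'd': factor to S → d S' with S' → d | b | B.
B has alternatives sharing prefix 'a a': factor to B → a a B' with B' → c | ε.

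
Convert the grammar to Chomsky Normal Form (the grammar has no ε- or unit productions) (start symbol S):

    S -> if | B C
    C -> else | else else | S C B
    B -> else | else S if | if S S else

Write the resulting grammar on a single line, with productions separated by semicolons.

S -> if | B C; C -> else | X1 X1 | S Y1; B -> else | X1 Y2 | X2 Y3; X1 -> else; X2 -> if; Y1 -> C B; Y2 -> S X2; Y3 -> S Y4; Y4 -> S X1

Introduce a nonterminal for each terminal appearing in a rule of length ≥ 2: X1 → else, X2 → if.
Binarize each right-hand side of length ≥ 3 by chaining fresh nonterminals (Y1, Y2, …): affected rules were C → S C B; B → X1 S X2; B → X2 S S X1.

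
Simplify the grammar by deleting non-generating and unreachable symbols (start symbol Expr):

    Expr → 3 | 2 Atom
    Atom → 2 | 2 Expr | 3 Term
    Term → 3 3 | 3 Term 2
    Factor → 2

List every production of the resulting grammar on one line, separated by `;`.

Expr → 3 | 2 Atom; Atom → 2 | 2 Expr | 3 Term; Term → 3 3 | 3 Term 2

Generating nonterminals: {Atom, Expr, Factor, Term}.
Reachable from Expr after that: {Atom, Expr, Term}.
Removed useless symbols: {Factor} and every production mentioning them.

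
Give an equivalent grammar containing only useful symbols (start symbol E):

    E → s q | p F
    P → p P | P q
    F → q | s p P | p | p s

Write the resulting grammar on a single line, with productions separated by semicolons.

E → s q | p F; F → q | p | p s

Generating nonterminals: {E, F}.
Reachable from E after that: {E, F}.
Removed useless symbols: {P} and every production mentioning them.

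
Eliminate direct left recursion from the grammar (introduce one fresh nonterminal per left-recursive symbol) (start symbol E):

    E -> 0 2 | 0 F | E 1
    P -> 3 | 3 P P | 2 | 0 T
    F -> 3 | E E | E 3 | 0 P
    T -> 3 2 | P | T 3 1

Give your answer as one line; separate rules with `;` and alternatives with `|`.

E -> 0 2 E' | 0 F E'; P -> 3 | 3 P P | 2 | 0 T; F -> 3 | E E | E 3 | 0 P; T -> 3 2 T' | P T'; E' -> 1 E' | ε; T' -> 3 1 T' | ε

Directly left-recursive nonterminals: E, T.
For E: α = {1}, β = {0 2, 0 F}. Rewrite as E → β E' and E' → α E' | ε.
For T: α = {3 1}, β = {3 2, P}. Rewrite as T → β T' and T' → α T' | ε.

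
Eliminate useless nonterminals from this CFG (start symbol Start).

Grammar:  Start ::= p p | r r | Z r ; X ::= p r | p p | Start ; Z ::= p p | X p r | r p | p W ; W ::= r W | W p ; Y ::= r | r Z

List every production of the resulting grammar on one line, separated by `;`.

Generating nonterminals: {Start, X, Y, Z}.
Reachable from Start after that: {Start, X, Z}.
Removed useless symbols: {W, Y} and every production mentioning them.

Start ::= p p | r r | Z r; X ::= p r | p p | Start; Z ::= p p | X p r | r p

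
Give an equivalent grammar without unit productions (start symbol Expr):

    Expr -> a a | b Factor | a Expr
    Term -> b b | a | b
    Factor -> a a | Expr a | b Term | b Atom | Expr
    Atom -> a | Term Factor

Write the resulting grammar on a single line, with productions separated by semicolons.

Unit pairs: Factor ⇒* {Expr}.
Replace each nonterminal's rules with the union of the non-unit rules of every nonterminal it unit-derives.

Expr -> a a | b Factor | a Expr; Term -> b b | a | b; Factor -> a a | Expr a | b Term | b Atom | b Factor | a Expr; Atom -> a | Term Factor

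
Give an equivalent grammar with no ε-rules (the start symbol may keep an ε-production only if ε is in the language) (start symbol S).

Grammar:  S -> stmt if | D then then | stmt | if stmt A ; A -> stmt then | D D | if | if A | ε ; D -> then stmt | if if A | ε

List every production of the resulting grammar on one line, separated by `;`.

S -> stmt if | D then then | then then | stmt | if stmt A | if stmt; A -> stmt then | D D | D | if | if A; D -> then stmt | if if A | if if

The nullable symbols are {A, D}.
ε ∉ L(G), so no ε-production is kept.
For each production, add variants omitting each subset of nullable occurrences: S → D then then gives D then then | then then. S → if stmt A gives if stmt A | if stmt. A → D D gives D D | D. D → if if A gives if if A | if if.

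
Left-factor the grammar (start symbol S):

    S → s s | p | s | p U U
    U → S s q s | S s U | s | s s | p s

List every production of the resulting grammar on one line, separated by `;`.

S → s S' | p S''; U → p s | S s U' | s U''; S' → s | ε; S'' → ε | U U; U' → q s | U; U'' → ε | s

S has alternatives sharing prefix 's': factor to S → s S' with S' → s | ε.
S has alternatives sharing prefix 'p': factor to S → p S'' with S'' → ε | U U.
U has alternatives sharing prefix 'S s': factor to U → S s U' with U' → q s | U.
U has alternatives sharing prefix 's': factor to U → s U'' with U'' → ε | s.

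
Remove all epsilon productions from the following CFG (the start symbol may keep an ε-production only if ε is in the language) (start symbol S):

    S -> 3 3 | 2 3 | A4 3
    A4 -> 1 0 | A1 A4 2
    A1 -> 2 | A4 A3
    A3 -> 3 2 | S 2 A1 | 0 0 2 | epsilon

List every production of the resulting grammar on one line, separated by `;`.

S -> 3 3 | 2 3 | A4 3; A4 -> 1 0 | A1 A4 2; A1 -> 2 | A4 A3 | A4; A3 -> 3 2 | S 2 A1 | 0 0 2

Nullable nonterminals: {A3}.
ε ∉ L(G), so no ε-production is kept.
For each production, add variants omitting each subset of nullable occurrences: A1 → A4 A3 gives A4 A3 | A4.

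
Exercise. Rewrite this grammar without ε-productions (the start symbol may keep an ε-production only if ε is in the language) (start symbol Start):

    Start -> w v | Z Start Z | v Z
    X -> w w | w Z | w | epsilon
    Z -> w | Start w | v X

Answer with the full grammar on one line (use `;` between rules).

Start -> w v | Z Start Z | v Z; X -> w w | w Z | w; Z -> w | Start w | v X | v

The nullable symbols are {X}.
ε ∉ L(G), so no ε-production is kept.
Expand every rule over subsets of its nullable positions: Z → v X gives v X | v.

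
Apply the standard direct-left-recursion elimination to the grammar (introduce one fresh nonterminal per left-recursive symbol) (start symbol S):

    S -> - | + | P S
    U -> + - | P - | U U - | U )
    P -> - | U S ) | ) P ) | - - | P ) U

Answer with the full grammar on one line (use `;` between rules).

Left recursion appears on U, P.
For U: α = {U -, )}, β = {+ -, P -}. Rewrite as U → β U' and U' → α U' | ε.
For P: α = {) U}, β = {-, U S ), ) P ), - -}. Rewrite as P → β P' and P' → α P' | ε.

S -> - | + | P S; U -> + - U' | P - U'; P -> - P' | U S ) P' | ) P ) P' | - - P'; U' -> U - U' | ) U' | ε; P' -> ) U P' | ε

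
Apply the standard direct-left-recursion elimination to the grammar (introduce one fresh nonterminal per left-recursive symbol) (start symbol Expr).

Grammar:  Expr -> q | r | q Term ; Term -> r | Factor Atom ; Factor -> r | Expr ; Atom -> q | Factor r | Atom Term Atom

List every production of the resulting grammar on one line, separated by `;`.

Atom is directly left-recursive.
For Atom: α = {Term Atom}, β = {q, Factor r}. Rewrite as Atom → β Atom1 and Atom1 → α Atom1 | ε.

Expr -> q | r | q Term; Term -> r | Factor Atom; Factor -> r | Expr; Atom -> q Atom1 | Factor r Atom1; Atom1 -> Term Atom Atom1 | ε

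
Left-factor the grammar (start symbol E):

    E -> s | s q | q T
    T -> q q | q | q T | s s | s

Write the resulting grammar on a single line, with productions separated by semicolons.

E has alternatives sharing prefix 's': factor to E → s E' with E' → ε | q.
T has alternatives sharing prefix 'q': factor to T → q T' with T' → q | ε | T.
T has alternatives sharing prefix 's': factor to T → s T'' with T'' → s | ε.

E -> q T | s E'; T -> q T' | s T''; E' -> epsilon | q; T' -> q | epsilon | T; T'' -> s | epsilon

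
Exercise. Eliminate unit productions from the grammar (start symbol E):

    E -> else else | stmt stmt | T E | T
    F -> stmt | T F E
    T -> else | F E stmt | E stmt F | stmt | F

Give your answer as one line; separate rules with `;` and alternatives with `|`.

Unit pairs: E ⇒* {F, T}; T ⇒* {F}.
Replace each nonterminal's rules with the union of the non-unit rules of every nonterminal it unit-derives.

E -> else else | stmt stmt | T E | stmt | T F E | else | F E stmt | E stmt F; F -> stmt | T F E; T -> stmt | T F E | else | F E stmt | E stmt F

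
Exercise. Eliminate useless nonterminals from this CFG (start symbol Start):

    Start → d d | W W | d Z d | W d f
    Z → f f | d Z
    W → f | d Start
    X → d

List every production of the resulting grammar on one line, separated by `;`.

Generating nonterminals: {Start, W, X, Z}.
Reachable from Start after that: {Start, W, Z}.
Removed useless symbols: {X} and every production mentioning them.

Start → d d | W W | d Z d | W d f; Z → f f | d Z; W → f | d Start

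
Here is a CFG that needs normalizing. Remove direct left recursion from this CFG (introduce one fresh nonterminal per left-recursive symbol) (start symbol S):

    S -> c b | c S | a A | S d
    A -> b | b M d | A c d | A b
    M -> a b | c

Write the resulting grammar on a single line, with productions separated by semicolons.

S -> c b S' | c S S' | a A S'; A -> b A' | b M d A'; M -> a b | c; S' -> d S' | ε; A' -> c d A' | b A' | ε

Directly left-recursive nonterminals: S, A.
For S: α = {d}, β = {c b, c S, a A}. Rewrite as S → β S' and S' → α S' | ε.
For A: α = {c d, b}, β = {b, b M d}. Rewrite as A → β A' and A' → α A' | ε.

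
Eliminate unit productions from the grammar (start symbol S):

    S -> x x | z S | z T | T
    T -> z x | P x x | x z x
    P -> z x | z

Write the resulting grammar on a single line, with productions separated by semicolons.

Unit pairs: S ⇒* {T}.
Replace each nonterminal's rules with the union of the non-unit rules of every nonterminal it unit-derives.

S -> x x | z S | z T | z x | P x x | x z x; T -> z x | P x x | x z x; P -> z x | z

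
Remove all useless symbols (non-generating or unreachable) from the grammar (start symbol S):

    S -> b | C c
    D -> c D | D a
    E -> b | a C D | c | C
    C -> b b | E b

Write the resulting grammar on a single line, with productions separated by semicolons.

S -> b | C c; E -> b | c | C; C -> b b | E b

Generating nonterminals: {C, E, S}.
Reachable from S after that: {C, E, S}.
Removed useless symbols: {D} and every production mentioning them.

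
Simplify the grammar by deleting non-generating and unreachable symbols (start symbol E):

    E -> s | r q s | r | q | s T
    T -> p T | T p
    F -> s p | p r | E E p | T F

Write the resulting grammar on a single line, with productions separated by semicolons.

E -> s | r q s | r | q

Generating nonterminals: {E, F}.
Reachable from E after that: {E}.
Removed useless symbols: {F, T} and every production mentioning them.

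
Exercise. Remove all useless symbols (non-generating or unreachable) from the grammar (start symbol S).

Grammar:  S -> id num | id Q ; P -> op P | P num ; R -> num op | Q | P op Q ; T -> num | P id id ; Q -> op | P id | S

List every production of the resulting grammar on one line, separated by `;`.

Generating nonterminals: {Q, R, S, T}.
Reachable from S after that: {Q, S}.
Removed useless symbols: {P, R, T} and every production mentioning them.

S -> id num | id Q; Q -> op | S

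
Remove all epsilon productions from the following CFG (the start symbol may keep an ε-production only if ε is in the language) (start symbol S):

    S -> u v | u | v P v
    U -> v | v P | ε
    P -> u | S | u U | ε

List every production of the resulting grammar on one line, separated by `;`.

The nullable symbols are {P, U}.
ε ∉ L(G), so no ε-production is kept.
For each production, add variants omitting each subset of nullable occurrences: S → v P v gives v P v | v v.

S -> u v | u | v P v | v v; U -> v | v P; P -> u | S | u U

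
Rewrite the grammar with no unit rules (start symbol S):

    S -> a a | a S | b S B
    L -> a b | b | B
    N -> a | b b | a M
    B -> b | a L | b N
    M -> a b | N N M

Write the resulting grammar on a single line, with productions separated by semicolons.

S -> a a | a S | b S B; L -> a b | b | a L | b N; N -> a | b b | a M; B -> b | a L | b N; M -> a b | N N M

Unit pairs: L ⇒* {B}.
For each unit pair (A, B), copy every non-unit production of B to A, then drop all unit productions.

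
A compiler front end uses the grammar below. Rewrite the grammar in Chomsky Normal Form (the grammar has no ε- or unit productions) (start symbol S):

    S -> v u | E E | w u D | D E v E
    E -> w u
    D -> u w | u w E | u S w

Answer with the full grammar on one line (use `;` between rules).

Introduce a nonterminal for each terminal appearing in a rule of length ≥ 2: X1 → v, X2 → u, X3 → w.
Binarize each right-hand side of length ≥ 3 by chaining fresh nonterminals (Y1, Y2, …): affected rules were S → X3 X2 D; S → D E X1 E; D → X2 X3 E; D → X2 S X3.

S -> X1 X2 | E E | X3 Y1 | D Y2; E -> X3 X2; D -> X2 X3 | X2 Y4 | X2 Y5; X1 -> v; X2 -> u; X3 -> w; Y1 -> X2 D; Y2 -> E Y3; Y3 -> X1 E; Y4 -> X3 E; Y5 -> S X3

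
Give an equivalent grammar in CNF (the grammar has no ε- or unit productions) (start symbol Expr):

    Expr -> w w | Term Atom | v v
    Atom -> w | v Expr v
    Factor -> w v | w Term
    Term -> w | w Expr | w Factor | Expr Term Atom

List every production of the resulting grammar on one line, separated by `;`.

Expr -> X1 X1 | Term Atom | X2 X2; Atom -> w | X2 Y1; Factor -> X1 X2 | X1 Term; Term -> w | X1 Expr | X1 Factor | Expr Y2; X1 -> w; X2 -> v; Y1 -> Expr X2; Y2 -> Term Atom

Introduce a nonterminal for each terminal appearing in a rule of length ≥ 2: X1 → w, X2 → v.
Binarize each right-hand side of length ≥ 3 by chaining fresh nonterminals (Y1, Y2, …): affected rules were Atom → X2 Expr X2; Term → Expr Term Atom.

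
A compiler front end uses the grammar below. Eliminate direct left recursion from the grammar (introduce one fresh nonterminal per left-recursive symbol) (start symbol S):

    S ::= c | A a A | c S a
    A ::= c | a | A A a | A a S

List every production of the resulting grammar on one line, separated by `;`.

S ::= c | A a A | c S a; A ::= c A' | a A'; A' ::= A a A' | a S A' | ε

Directly left-recursive nonterminal: A.
For A: α = {A a, a S}, β = {c, a}. Rewrite as A → β A' and A' → α A' | ε.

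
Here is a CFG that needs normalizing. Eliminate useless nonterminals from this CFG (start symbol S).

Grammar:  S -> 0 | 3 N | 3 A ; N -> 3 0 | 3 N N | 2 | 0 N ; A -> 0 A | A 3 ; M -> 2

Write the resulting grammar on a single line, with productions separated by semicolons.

Generating nonterminals: {M, N, S}.
Reachable from S after that: {N, S}.
Removed useless symbols: {A, M} and every production mentioning them.

S -> 0 | 3 N; N -> 3 0 | 3 N N | 2 | 0 N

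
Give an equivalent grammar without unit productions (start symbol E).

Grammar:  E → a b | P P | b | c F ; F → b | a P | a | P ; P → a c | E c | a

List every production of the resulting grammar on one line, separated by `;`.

E → a b | P P | b | c F; F → b | a P | a | a c | E c; P → a c | E c | a

Unit pairs: F ⇒* {P}.
For each unit pair (A, B), copy every non-unit production of B to A, then drop all unit productions.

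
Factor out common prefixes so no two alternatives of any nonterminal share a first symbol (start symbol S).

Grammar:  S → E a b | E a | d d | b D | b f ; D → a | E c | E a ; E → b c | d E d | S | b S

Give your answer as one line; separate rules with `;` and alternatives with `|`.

S → d d | E a S' | b S''; D → a | E D'; E → d E d | S | b E'; S' → b | eps; S'' → D | f; D' → c | a; E' → c | S

S has alternatives sharing prefix 'E a': factor to S → E a S' with S' → b | ε.
S has alternatives sharing prefix 'b': factor to S → b S'' with S'' → D | f.
D has alternatives sharing prefix 'E': factor to D → E D' with D' → c | a.
E has alternatives sharing prefix 'b': factor to E → b E' with E' → c | S.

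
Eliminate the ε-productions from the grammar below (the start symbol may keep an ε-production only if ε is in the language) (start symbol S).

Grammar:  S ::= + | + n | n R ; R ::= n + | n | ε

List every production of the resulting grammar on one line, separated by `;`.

Nullable nonterminals: {R}.
ε ∉ L(G), so no ε-production is kept.
Add the nullable-subset variants: S → n R gives n R | n.

S ::= + | + n | n R | n; R ::= n + | n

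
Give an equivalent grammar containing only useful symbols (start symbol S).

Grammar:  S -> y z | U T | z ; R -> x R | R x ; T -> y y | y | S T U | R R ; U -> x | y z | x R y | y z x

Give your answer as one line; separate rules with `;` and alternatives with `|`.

S -> y z | U T | z; T -> y y | y | S T U; U -> x | y z | y z x

Generating nonterminals: {S, T, U}.
Reachable from S after that: {S, T, U}.
Removed useless symbols: {R} and every production mentioning them.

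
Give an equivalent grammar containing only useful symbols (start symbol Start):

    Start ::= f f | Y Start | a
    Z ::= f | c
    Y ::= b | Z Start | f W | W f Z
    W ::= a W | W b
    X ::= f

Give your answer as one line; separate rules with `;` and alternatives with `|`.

Generating nonterminals: {Start, X, Y, Z}.
Reachable from Start after that: {Start, Y, Z}.
Removed useless symbols: {W, X} and every production mentioning them.

Start ::= f f | Y Start | a; Z ::= f | c; Y ::= b | Z Start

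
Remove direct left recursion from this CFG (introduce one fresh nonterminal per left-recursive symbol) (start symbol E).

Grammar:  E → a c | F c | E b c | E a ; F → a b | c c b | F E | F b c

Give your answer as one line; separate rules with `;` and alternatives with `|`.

Directly left-recursive nonterminals: E, F.
For E: α = {b c, a}, β = {a c, F c}. Rewrite as E → β E' and E' → α E' | ε.
For F: α = {E, b c}, β = {a b, c c b}. Rewrite as F → β F' and F' → α F' | ε.

E → a c E' | F c E'; F → a b F' | c c b F'; E' → b c E' | a E' | ε; F' → E F' | b c F' | ε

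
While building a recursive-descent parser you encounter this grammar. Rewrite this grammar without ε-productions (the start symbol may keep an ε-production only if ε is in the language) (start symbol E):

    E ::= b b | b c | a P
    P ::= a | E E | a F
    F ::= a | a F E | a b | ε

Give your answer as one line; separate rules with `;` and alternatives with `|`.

Nullable set = {F}.
ε ∉ L(G), so no ε-production is kept.
Add the nullable-subset variants: F → a F E gives a F E | a E.

E ::= b b | b c | a P; P ::= a | E E | a F; F ::= a | a F E | a E | a b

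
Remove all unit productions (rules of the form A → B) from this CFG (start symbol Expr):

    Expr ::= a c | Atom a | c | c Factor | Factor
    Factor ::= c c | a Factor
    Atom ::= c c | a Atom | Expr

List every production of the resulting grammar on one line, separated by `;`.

Unit pairs: Atom ⇒* {Expr, Factor}; Expr ⇒* {Factor}.
Replace each nonterminal's rules with the union of the non-unit rules of every nonterminal it unit-derives.

Expr ::= c c | a Factor | a c | Atom a | c | c Factor; Factor ::= c c | a Factor; Atom ::= c c | a Atom | a Factor | a c | Atom a | c | c Factor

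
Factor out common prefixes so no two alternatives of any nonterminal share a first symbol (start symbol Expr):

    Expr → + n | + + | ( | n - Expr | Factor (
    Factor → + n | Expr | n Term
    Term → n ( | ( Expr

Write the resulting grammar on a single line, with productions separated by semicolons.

Expr → ( | n - Expr | Factor ( | + Expr1; Factor → + n | Expr | n Term; Term → n ( | ( Expr; Expr1 → n | +

Expr has alternatives sharing prefix '+': factor to Expr → + Expr1 with Expr1 → n | +.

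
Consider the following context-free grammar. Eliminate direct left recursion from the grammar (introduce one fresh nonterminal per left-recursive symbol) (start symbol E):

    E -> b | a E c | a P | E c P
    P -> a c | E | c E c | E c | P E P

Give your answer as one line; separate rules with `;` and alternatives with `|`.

Directly left-recursive nonterminals: E, P.
For E: α = {c P}, β = {b, a E c, a P}. Rewrite as E → β E' and E' → α E' | ε.
For P: α = {E P}, β = {a c, E, c E c, E c}. Rewrite as P → β P' and P' → α P' | ε.

E -> b E' | a E c E' | a P E'; P -> a c P' | E P' | c E c P' | E c P'; E' -> c P E' | epsilon; P' -> E P P' | epsilon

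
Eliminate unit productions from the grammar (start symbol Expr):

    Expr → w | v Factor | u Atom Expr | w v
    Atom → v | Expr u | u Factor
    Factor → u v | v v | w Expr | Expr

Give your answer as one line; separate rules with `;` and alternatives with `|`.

Expr → w | v Factor | u Atom Expr | w v; Atom → v | Expr u | u Factor; Factor → u v | v v | w Expr | w | v Factor | u Atom Expr | w v

Unit pairs: Factor ⇒* {Expr}.
Replace each nonterminal's rules with the union of the non-unit rules of every nonterminal it unit-derives.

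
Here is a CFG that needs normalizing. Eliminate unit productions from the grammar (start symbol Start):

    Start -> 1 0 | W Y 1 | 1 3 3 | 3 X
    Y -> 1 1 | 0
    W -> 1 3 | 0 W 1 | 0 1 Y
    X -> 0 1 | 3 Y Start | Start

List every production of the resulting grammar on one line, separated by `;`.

Unit pairs: X ⇒* {Start}.
For each unit pair (A, B), copy every non-unit production of B to A, then drop all unit productions.

Start -> 1 0 | W Y 1 | 1 3 3 | 3 X; Y -> 1 1 | 0; W -> 1 3 | 0 W 1 | 0 1 Y; X -> 1 0 | W Y 1 | 1 3 3 | 3 X | 0 1 | 3 Y Start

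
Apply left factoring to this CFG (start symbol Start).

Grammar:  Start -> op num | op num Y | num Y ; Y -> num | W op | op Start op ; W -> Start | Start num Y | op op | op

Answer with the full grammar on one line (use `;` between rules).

Start has alternatives sharing prefix 'op num': factor to Start → op num Start1 with Start1 → ε | Y.
W has alternatives sharing prefix 'Start': factor to W → Start W1 with W1 → ε | num Y.
W has alternatives sharing prefix 'op': factor to W → op W2 with W2 → op | ε.

Start -> num Y | op num Start1; Y -> num | W op | op Start op; W -> Start W1 | op W2; Start1 -> eps | Y; W1 -> eps | num Y; W2 -> op | eps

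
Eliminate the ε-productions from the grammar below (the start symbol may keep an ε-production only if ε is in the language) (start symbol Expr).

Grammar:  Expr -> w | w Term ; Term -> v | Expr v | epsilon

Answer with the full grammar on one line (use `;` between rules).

Nullable nonterminals: {Term}.
ε ∉ L(G), so no ε-production is kept.

Expr -> w | w Term; Term -> v | Expr v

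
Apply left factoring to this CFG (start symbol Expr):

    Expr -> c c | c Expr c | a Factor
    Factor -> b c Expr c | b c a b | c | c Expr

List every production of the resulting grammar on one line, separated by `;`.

Expr has alternatives sharing prefix 'c': factor to Expr → c Expr1 with Expr1 → c | Expr c.
Factor has alternatives sharing prefix 'b c': factor to Factor → b c Factor1 with Factor1 → Expr c | a b.
Factor has alternatives sharing prefix 'c': factor to Factor → c Factor2 with Factor2 → ε | Expr.

Expr -> a Factor | c Expr1; Factor -> b c Factor1 | c Factor2; Expr1 -> c | Expr c; Factor1 -> Expr c | a b; Factor2 -> ε | Expr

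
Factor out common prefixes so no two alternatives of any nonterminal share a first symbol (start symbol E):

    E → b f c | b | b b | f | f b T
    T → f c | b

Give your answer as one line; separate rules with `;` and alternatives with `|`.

E → b E' | f E''; T → f c | b; E' → f c | ε | b; E'' → ε | b T

E has alternatives sharing prefix 'b': factor to E → b E' with E' → f c | ε | b.
E has alternatives sharing prefix 'f': factor to E → f E'' with E'' → ε | b T.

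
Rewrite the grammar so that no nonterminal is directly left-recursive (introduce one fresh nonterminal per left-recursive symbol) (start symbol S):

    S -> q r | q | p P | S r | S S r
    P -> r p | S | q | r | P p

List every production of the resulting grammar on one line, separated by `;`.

S, P are directly left-recursive.
For S: α = {r, S r}, β = {q r, q, p P}. Rewrite as S → β S' and S' → α S' | ε.
For P: α = {p}, β = {r p, S, q, r}. Rewrite as P → β P' and P' → α P' | ε.

S -> q r S' | q S' | p P S'; P -> r p P' | S P' | q P' | r P'; S' -> r S' | S r S' | ε; P' -> p P' | ε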